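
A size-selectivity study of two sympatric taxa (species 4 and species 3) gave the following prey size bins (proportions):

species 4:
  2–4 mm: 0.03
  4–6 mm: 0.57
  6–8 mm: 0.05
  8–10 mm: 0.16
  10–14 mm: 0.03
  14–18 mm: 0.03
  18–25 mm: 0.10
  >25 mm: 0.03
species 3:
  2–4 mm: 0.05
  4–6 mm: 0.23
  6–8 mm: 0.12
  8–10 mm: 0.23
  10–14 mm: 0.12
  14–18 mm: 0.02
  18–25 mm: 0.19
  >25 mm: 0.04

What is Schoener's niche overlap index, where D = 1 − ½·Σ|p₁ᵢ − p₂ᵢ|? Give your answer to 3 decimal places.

0.650

Σ|p₁ᵢ − p₂ᵢ| = 0.02 + 0.34 + 0.07 + 0.07 + 0.09 + 0.01 + 0.09 + 0.01 = 0.70
D = 1 − ½ × 0.70 = 1 − 0.350 = 0.65000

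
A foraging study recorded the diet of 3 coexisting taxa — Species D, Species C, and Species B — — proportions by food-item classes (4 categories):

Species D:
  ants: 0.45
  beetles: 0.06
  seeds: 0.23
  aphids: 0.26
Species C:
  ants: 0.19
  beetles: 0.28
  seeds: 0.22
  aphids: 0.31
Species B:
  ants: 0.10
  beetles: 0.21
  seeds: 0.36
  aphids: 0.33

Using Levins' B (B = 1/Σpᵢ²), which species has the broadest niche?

Σp_Dᵢ² = 0.45² + 0.06² + 0.23² + 0.26² = 0.2025 + 0.0036 + 0.0529 + 0.0676 = 0.3266
B_D = 1 / 0.3266 = 3.0618
Σp_Cᵢ² = 0.19² + 0.28² + 0.22² + 0.31² = 0.0361 + 0.0784 + 0.0484 + 0.0961 = 0.2590
B_C = 1 / 0.2590 = 3.8610
Σp_Bᵢ² = 0.10² + 0.21² + 0.36² + 0.33² = 0.0100 + 0.0441 + 0.1296 + 0.1089 = 0.2926
B_B = 1 / 0.2926 = 3.4176
Highest B → broadest niche (most generalist): Species C (B = 3.86).

Species C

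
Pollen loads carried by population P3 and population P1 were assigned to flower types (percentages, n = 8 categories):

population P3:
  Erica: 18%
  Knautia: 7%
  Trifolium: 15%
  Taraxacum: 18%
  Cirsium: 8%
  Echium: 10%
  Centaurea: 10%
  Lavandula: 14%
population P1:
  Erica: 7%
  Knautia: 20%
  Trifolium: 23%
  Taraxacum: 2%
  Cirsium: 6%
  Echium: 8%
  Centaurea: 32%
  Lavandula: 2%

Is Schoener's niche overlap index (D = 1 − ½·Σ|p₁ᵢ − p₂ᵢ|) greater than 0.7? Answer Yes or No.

Convert percentages to proportions (divide by 100).
Σ|p₁ᵢ − p₂ᵢ| = 0.11 + 0.13 + 0.08 + 0.16 + 0.02 + 0.02 + 0.22 + 0.12 = 0.86
D = 1 − ½ × 0.86 = 1 − 0.430 = 0.5700
D = 0.5700 < 0.7 → No.

No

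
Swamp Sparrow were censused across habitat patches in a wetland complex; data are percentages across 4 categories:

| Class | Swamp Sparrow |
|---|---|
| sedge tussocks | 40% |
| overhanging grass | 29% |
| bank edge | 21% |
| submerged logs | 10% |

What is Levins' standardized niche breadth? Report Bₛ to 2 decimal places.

Convert percentages to proportions (divide by 100).
Σpᵢ² = 0.40² + 0.29² + 0.21² + 0.10² = 0.1600 + 0.0841 + 0.0441 + 0.0100 = 0.2982
B = 1 / 0.2982 = 3.3535
Bₛ = (B − 1)/(n − 1) = (3.3535 − 1)/(4 − 1) = 2.3535/3 = 0.7845

0.78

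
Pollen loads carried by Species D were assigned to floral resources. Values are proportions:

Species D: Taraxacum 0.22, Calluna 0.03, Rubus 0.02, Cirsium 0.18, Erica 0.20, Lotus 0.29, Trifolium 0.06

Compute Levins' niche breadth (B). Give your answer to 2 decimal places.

4.77

Σpᵢ² = 0.22² + 0.03² + 0.02² + 0.18² + 0.20² + 0.29² + 0.06² = 0.0484 + 0.0009 + 0.0004 + 0.0324 + 0.0400 + 0.0841 + 0.0036 = 0.2098
B = 1 / 0.2098 = 4.7664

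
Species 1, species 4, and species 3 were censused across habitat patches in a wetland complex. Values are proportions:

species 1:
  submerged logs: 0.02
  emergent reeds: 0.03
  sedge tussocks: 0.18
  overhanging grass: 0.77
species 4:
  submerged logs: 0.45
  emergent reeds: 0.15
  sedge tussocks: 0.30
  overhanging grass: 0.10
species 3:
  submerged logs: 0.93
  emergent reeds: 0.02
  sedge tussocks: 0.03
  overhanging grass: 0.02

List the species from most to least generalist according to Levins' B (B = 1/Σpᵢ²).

species 4 > species 1 > species 3

Σp_1ᵢ² = 0.02² + 0.03² + 0.18² + 0.77² = 0.0004 + 0.0009 + 0.0324 + 0.5929 = 0.6266
B_1 = 1 / 0.6266 = 1.5959
Σp_4ᵢ² = 0.45² + 0.15² + 0.30² + 0.10² = 0.2025 + 0.0225 + 0.0900 + 0.0100 = 0.3250
B_4 = 1 / 0.3250 = 3.0769
Σp_3ᵢ² = 0.93² + 0.02² + 0.03² + 0.02² = 0.8649 + 0.0004 + 0.0009 + 0.0004 = 0.8666
B_3 = 1 / 0.8666 = 1.1539
Ranking by B (broadest → narrowest): species 4 (3.08) > species 1 (1.60) > species 3 (1.15)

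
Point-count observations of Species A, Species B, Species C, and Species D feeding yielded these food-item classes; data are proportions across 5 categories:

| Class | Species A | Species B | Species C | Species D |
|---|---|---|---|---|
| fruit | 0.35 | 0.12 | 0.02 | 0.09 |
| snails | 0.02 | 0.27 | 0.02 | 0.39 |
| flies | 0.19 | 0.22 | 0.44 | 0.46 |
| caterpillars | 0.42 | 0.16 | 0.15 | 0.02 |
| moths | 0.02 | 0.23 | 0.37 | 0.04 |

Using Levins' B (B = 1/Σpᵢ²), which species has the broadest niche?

Species B

Σp_Aᵢ² = 0.35² + 0.02² + 0.19² + 0.42² + 0.02² = 0.1225 + 0.0004 + 0.0361 + 0.1764 + 0.0004 = 0.3358
B_A = 1 / 0.3358 = 2.9780
Σp_Bᵢ² = 0.12² + 0.27² + 0.22² + 0.16² + 0.23² = 0.0144 + 0.0729 + 0.0484 + 0.0256 + 0.0529 = 0.2142
B_B = 1 / 0.2142 = 4.6685
Σp_Cᵢ² = 0.02² + 0.02² + 0.44² + 0.15² + 0.37² = 0.0004 + 0.0004 + 0.1936 + 0.0225 + 0.1369 = 0.3538
B_C = 1 / 0.3538 = 2.8265
Σp_Dᵢ² = 0.09² + 0.39² + 0.46² + 0.02² + 0.04² = 0.0081 + 0.1521 + 0.2116 + 0.0004 + 0.0016 = 0.3738
B_D = 1 / 0.3738 = 2.6752
Highest B → broadest niche (most generalist): Species B (B = 4.67).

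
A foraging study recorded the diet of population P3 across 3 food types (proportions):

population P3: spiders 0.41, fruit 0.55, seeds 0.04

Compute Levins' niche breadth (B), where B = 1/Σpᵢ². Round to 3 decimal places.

Σpᵢ² = 0.41² + 0.55² + 0.04² = 0.1681 + 0.3025 + 0.0016 = 0.4722
B = 1 / 0.4722 = 2.11775

2.118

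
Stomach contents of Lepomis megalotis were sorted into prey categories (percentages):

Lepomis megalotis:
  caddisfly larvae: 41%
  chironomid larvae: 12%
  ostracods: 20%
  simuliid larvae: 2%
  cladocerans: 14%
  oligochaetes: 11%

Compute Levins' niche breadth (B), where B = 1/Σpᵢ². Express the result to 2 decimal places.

3.93

Convert percentages to proportions (divide by 100).
Σpᵢ² = 0.41² + 0.12² + 0.20² + 0.02² + 0.14² + 0.11² = 0.1681 + 0.0144 + 0.0400 + 0.0004 + 0.0196 + 0.0121 = 0.2546
B = 1 / 0.2546 = 3.9277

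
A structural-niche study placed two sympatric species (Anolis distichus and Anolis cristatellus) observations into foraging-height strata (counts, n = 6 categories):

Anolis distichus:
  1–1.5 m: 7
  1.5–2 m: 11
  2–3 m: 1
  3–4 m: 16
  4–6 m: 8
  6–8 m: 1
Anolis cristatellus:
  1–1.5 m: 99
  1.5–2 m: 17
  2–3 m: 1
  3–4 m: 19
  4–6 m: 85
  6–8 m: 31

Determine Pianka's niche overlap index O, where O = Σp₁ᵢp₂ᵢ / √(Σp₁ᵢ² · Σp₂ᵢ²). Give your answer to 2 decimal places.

0.63

Proportions for Anolis distichus (n=44): 7/44=0.1591, 11/44=0.2500, 1/44=0.0227, 16/44=0.3636, 8/44=0.1818, 1/44=0.0227
Proportions for Anolis cristatellus (n=252): 99/252=0.3929, 17/252=0.0675, 1/252=0.0040, 19/252=0.0754, 85/252=0.3373, 31/252=0.1230
Σ p₁ᵢp₂ᵢ = 0.062510 + 0.016875 + 0.000091 + 0.027415 + 0.061321 + 0.002792 = 0.171004
Σp_1ᵢ² = 0.1591² + 0.2500² + 0.0227² + 0.3636² + 0.1818² + 0.0227² = 0.025313 + 0.062500 + 0.000515 + 0.132205 + 0.033051 + 0.000515 = 0.254099
Σp_2ᵢ² = 0.3929² + 0.0675² + 0.0040² + 0.0754² + 0.3373² + 0.1230² = 0.154370 + 0.004556 + 0.000016 + 0.005685 + 0.113771 + 0.015129 = 0.293527
O = 0.171004 / √(0.254099 × 0.293527) = 0.171004 / 0.2731024 = 0.6262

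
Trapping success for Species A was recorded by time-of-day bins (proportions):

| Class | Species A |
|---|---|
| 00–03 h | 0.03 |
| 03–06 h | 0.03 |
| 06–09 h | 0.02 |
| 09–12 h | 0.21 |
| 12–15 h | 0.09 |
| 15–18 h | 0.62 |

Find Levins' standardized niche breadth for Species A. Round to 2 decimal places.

Σpᵢ² = 0.03² + 0.03² + 0.02² + 0.21² + 0.09² + 0.62² = 0.0009 + 0.0009 + 0.0004 + 0.0441 + 0.0081 + 0.3844 = 0.4388
B = 1 / 0.4388 = 2.2789
Bₛ = (B − 1)/(n − 1) = (2.2789 − 1)/(6 − 1) = 1.2789/5 = 0.2558

0.26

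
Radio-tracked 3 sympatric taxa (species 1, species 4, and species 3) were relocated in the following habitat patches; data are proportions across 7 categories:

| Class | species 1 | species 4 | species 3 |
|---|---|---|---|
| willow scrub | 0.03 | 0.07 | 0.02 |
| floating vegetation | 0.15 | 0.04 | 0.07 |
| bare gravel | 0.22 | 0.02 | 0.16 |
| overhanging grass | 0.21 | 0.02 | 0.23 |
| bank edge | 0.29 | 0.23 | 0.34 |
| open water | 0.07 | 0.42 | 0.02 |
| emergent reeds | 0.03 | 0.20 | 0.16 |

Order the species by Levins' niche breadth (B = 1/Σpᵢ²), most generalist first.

Σp_1ᵢ² = 0.03² + 0.15² + 0.22² + 0.21² + 0.29² + 0.07² + 0.03² = 0.0009 + 0.0225 + 0.0484 + 0.0441 + 0.0841 + 0.0049 + 0.0009 = 0.2058
B_1 = 1 / 0.2058 = 4.8591
Σp_4ᵢ² = 0.07² + 0.04² + 0.02² + 0.02² + 0.23² + 0.42² + 0.20² = 0.0049 + 0.0016 + 0.0004 + 0.0004 + 0.0529 + 0.1764 + 0.0400 = 0.2766
B_4 = 1 / 0.2766 = 3.6153
Σp_3ᵢ² = 0.02² + 0.07² + 0.16² + 0.23² + 0.34² + 0.02² + 0.16² = 0.0004 + 0.0049 + 0.0256 + 0.0529 + 0.1156 + 0.0004 + 0.0256 = 0.2254
B_3 = 1 / 0.2254 = 4.4366
Ranking by B (broadest → narrowest): species 1 (4.86) > species 3 (4.44) > species 4 (3.62)

species 1 > species 3 > species 4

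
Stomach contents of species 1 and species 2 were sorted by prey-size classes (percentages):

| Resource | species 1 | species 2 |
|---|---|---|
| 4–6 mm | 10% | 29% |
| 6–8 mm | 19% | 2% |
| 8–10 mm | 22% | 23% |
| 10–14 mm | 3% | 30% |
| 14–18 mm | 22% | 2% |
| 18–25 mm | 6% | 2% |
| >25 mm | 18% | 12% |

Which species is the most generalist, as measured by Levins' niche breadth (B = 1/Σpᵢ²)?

Convert percentages to proportions (divide by 100).
Σp_1ᵢ² = 0.10² + 0.19² + 0.22² + 0.03² + 0.22² + 0.06² + 0.18² = 0.0100 + 0.0361 + 0.0484 + 0.0009 + 0.0484 + 0.0036 + 0.0324 = 0.1798
B_1 = 1 / 0.1798 = 5.5617
Σp_2ᵢ² = 0.29² + 0.02² + 0.23² + 0.30² + 0.02² + 0.02² + 0.12² = 0.0841 + 0.0004 + 0.0529 + 0.0900 + 0.0004 + 0.0004 + 0.0144 = 0.2426
B_2 = 1 / 0.2426 = 4.1220
Highest B → broadest niche (most generalist): species 1 (B = 5.56).

species 1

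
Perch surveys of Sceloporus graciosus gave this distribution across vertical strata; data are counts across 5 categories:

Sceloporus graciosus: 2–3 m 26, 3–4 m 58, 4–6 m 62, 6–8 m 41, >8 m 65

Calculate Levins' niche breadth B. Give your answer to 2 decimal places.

4.61

Proportions for Sceloporus graciosus (n=252): 26/252=0.1032, 58/252=0.2302, 62/252=0.2460, 41/252=0.1627, 65/252=0.2579
Σpᵢ² = 0.1032² + 0.2302² + 0.2460² + 0.1627² + 0.2579² = 0.010650 + 0.052992 + 0.060516 + 0.026471 + 0.066512 = 0.217141
B = 1 / 0.217141 = 4.6053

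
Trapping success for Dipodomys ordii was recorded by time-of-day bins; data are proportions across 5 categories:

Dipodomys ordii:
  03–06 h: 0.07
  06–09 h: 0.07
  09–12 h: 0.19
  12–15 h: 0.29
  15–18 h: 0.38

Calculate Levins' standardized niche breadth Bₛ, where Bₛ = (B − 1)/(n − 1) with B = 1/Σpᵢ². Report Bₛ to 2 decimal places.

Σpᵢ² = 0.07² + 0.07² + 0.19² + 0.29² + 0.38² = 0.0049 + 0.0049 + 0.0361 + 0.0841 + 0.1444 = 0.2744
B = 1 / 0.2744 = 3.6443
Bₛ = (B − 1)/(n − 1) = (3.6443 − 1)/(5 − 1) = 2.6443/4 = 0.6611

0.66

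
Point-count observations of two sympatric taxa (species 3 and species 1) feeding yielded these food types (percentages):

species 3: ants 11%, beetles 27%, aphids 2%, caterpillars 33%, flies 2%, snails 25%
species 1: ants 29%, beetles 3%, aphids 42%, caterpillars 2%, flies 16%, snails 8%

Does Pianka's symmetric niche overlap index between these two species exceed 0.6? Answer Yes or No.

No

Convert percentages to proportions (divide by 100).
Σ p₁ᵢp₂ᵢ = 0.0319 + 0.0081 + 0.0084 + 0.0066 + 0.0032 + 0.0200 = 0.0782
Σp_1ᵢ² = 0.11² + 0.27² + 0.02² + 0.33² + 0.02² + 0.25² = 0.0121 + 0.0729 + 0.0004 + 0.1089 + 0.0004 + 0.0625 = 0.2572
Σp_2ᵢ² = 0.29² + 0.03² + 0.42² + 0.02² + 0.16² + 0.08² = 0.0841 + 0.0009 + 0.1764 + 0.0004 + 0.0256 + 0.0064 = 0.2938
O = 0.0782 / √(0.2572 × 0.2938) = 0.0782 / 0.27489 = 0.2845
O = 0.2845 < 0.6 → No.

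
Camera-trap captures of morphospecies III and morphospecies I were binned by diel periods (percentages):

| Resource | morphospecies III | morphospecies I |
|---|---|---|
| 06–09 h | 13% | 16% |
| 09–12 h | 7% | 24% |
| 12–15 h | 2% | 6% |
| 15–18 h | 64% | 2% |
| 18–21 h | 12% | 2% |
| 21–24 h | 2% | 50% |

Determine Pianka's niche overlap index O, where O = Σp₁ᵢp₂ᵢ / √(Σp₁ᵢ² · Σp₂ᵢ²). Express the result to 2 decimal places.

Convert percentages to proportions (divide by 100).
Σ p₁ᵢp₂ᵢ = 0.0208 + 0.0168 + 0.0012 + 0.0128 + 0.0024 + 0.0100 = 0.0640
Σp_1ᵢ² = 0.13² + 0.07² + 0.02² + 0.64² + 0.12² + 0.02² = 0.0169 + 0.0049 + 0.0004 + 0.4096 + 0.0144 + 0.0004 = 0.4466
Σp_2ᵢ² = 0.16² + 0.24² + 0.06² + 0.02² + 0.02² + 0.50² = 0.0256 + 0.0576 + 0.0036 + 0.0004 + 0.0004 + 0.2500 = 0.3376
O = 0.0640 / √(0.4466 × 0.3376) = 0.0640 / 0.38829 = 0.1648

0.16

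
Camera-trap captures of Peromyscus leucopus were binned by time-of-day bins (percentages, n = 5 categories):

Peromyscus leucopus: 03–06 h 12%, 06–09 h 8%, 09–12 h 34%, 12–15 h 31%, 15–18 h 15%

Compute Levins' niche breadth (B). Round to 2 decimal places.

3.92

Convert percentages to proportions (divide by 100).
Σpᵢ² = 0.12² + 0.08² + 0.34² + 0.31² + 0.15² = 0.0144 + 0.0064 + 0.1156 + 0.0961 + 0.0225 = 0.2550
B = 1 / 0.2550 = 3.9216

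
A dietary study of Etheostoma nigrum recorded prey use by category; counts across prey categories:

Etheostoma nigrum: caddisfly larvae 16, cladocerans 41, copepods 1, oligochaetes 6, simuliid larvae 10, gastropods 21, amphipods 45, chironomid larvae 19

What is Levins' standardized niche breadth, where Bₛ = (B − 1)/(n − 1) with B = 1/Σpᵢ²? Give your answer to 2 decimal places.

0.59

Proportions for Etheostoma nigrum (n=159): 16/159=0.1006, 41/159=0.2579, 1/159=0.0063, 6/159=0.0377, 10/159=0.0629, 21/159=0.1321, 45/159=0.2830, 19/159=0.1195
Σpᵢ² = 0.1006² + 0.2579² + 0.0063² + 0.0377² + 0.0629² + 0.1321² + 0.2830² + 0.1195² = 0.010120 + 0.066512 + 0.000040 + 0.001421 + 0.003956 + 0.017450 + 0.080089 + 0.014280 = 0.193868
B = 1 / 0.193868 = 5.1581
Bₛ = (B − 1)/(n − 1) = (5.1581 − 1)/(8 − 1) = 4.1581/7 = 0.5940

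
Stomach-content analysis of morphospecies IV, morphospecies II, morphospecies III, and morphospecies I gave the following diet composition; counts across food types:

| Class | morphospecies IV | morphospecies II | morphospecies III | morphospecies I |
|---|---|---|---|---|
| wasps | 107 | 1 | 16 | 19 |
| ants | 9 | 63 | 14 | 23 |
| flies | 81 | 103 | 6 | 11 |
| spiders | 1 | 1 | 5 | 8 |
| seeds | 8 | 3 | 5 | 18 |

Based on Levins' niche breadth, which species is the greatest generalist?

morphospecies I

Proportions for morphospecies IV (n=206): 107/206=0.5194, 9/206=0.0437, 81/206=0.3932, 1/206=0.0049, 8/206=0.0388
Proportions for morphospecies II (n=171): 1/171=0.0058, 63/171=0.3684, 103/171=0.6023, 1/171=0.0058, 3/171=0.0175
Proportions for morphospecies III (n=46): 16/46=0.3478, 14/46=0.3043, 6/46=0.1304, 5/46=0.1087, 5/46=0.1087
Proportions for morphospecies I (n=79): 19/79=0.2405, 23/79=0.2911, 11/79=0.1392, 8/79=0.1013, 18/79=0.2278
Σp_IVᵢ² = 0.5194² + 0.0437² + 0.3932² + 0.0049² + 0.0388² = 0.269776 + 0.001910 + 0.154606 + 0.000024 + 0.001505 = 0.427821
B_IV = 1 / 0.427821 = 2.3374
Σp_IIᵢ² = 0.0058² + 0.3684² + 0.6023² + 0.0058² + 0.0175² = 0.000034 + 0.135719 + 0.362765 + 0.000034 + 0.000306 = 0.498858
B_II = 1 / 0.498858 = 2.0046
Σp_IIIᵢ² = 0.3478² + 0.3043² + 0.1304² + 0.1087² + 0.1087² = 0.120965 + 0.092598 + 0.017004 + 0.011816 + 0.011816 = 0.254199
B_III = 1 / 0.254199 = 3.9339
Σp_Iᵢ² = 0.2405² + 0.2911² + 0.1392² + 0.1013² + 0.2278² = 0.057840 + 0.084739 + 0.019377 + 0.010262 + 0.051893 = 0.224111
B_I = 1 / 0.224111 = 4.4621
Highest B → broadest niche (most generalist): morphospecies I (B = 4.46).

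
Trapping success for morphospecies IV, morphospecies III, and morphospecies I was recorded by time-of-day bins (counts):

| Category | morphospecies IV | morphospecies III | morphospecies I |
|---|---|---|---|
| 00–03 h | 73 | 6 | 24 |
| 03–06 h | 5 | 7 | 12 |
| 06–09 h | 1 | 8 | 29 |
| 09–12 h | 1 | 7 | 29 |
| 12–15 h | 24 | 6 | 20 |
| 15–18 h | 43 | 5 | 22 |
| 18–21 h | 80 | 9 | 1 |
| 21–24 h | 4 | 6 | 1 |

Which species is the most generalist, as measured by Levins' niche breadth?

Proportions for morphospecies IV (n=231): 73/231=0.3160, 5/231=0.0216, 1/231=0.0043, 1/231=0.0043, 24/231=0.1039, 43/231=0.1861, 80/231=0.3463, 4/231=0.0173
Proportions for morphospecies III (n=54): 6/54=0.1111, 7/54=0.1296, 8/54=0.1481, 7/54=0.1296, 6/54=0.1111, 5/54=0.0926, 9/54=0.1667, 6/54=0.1111
Proportions for morphospecies I (n=138): 24/138=0.1739, 12/138=0.0870, 29/138=0.2101, 29/138=0.2101, 20/138=0.1449, 22/138=0.1594, 1/138=0.0072, 1/138=0.0072
Σp_IVᵢ² = 0.3160² + 0.0216² + 0.0043² + 0.0043² + 0.1039² + 0.1861² + 0.3463² + 0.0173² = 0.099856 + 0.000467 + 0.000018 + 0.000018 + 0.010795 + 0.034633 + 0.119924 + 0.000299 = 0.266010
B_IV = 1 / 0.266010 = 3.7593
Σp_IIIᵢ² = 0.1111² + 0.1296² + 0.1481² + 0.1296² + 0.1111² + 0.0926² + 0.1667² + 0.1111² = 0.012343 + 0.016796 + 0.021934 + 0.016796 + 0.012343 + 0.008575 + 0.027789 + 0.012343 = 0.128919
B_III = 1 / 0.128919 = 7.7568
Σp_Iᵢ² = 0.1739² + 0.0870² + 0.2101² + 0.2101² + 0.1449² + 0.1594² + 0.0072² + 0.0072² = 0.030241 + 0.007569 + 0.044142 + 0.044142 + 0.020996 + 0.025408 + 0.000052 + 0.000052 = 0.172602
B_I = 1 / 0.172602 = 5.7937
Highest B → broadest niche (most generalist): morphospecies III (B = 7.76).

morphospecies III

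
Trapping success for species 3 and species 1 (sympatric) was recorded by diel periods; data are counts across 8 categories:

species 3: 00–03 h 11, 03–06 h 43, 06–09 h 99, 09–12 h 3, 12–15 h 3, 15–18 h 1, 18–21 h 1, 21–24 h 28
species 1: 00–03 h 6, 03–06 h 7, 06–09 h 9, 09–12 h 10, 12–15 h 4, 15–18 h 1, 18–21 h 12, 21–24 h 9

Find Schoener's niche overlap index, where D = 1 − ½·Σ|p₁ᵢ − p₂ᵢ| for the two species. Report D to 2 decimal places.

Proportions for species 3 (n=189): 11/189=0.0582, 43/189=0.2275, 99/189=0.5238, 3/189=0.0159, 3/189=0.0159, 1/189=0.0053, 1/189=0.0053, 28/189=0.1481
Proportions for species 1 (n=58): 6/58=0.1034, 7/58=0.1207, 9/58=0.1552, 10/58=0.1724, 4/58=0.0690, 1/58=0.0172, 12/58=0.2069, 9/58=0.1552
Σ|p₁ᵢ − p₂ᵢ| = 0.0452 + 0.1068 + 0.3686 + 0.1565 + 0.0531 + 0.0119 + 0.2016 + 0.0071 = 0.9508
D = 1 − ½ × 0.9508 = 1 − 0.47540 = 0.52460

0.52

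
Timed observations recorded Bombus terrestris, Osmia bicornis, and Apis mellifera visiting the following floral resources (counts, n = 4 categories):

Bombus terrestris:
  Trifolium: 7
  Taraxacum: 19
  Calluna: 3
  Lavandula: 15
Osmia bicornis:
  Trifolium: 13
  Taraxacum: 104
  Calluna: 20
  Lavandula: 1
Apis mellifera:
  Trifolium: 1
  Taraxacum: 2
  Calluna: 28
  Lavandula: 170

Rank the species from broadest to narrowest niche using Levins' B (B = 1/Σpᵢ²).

Bombus terrestris > Osmia bicornis > Apis mellifera

Proportions for Bombus terrestris (n=44): 7/44=0.1591, 19/44=0.4318, 3/44=0.0682, 15/44=0.3409
Proportions for Osmia bicornis (n=138): 13/138=0.0942, 104/138=0.7536, 20/138=0.1449, 1/138=0.0072
Proportions for Apis mellifera (n=201): 1/201=0.0050, 2/201=0.0100, 28/201=0.1393, 170/201=0.8458
Σp_terrᵢ² = 0.1591² + 0.4318² + 0.0682² + 0.3409² = 0.025313 + 0.186451 + 0.004651 + 0.116213 = 0.332628
B_terr = 1 / 0.332628 = 3.0064
Σp_bicoᵢ² = 0.0942² + 0.7536² + 0.1449² + 0.0072² = 0.008874 + 0.567913 + 0.020996 + 0.000052 = 0.597835
B_bico = 1 / 0.597835 = 1.6727
Σp_mellᵢ² = 0.0050² + 0.0100² + 0.1393² + 0.8458² = 0.000025 + 0.000100 + 0.019404 + 0.715378 = 0.734907
B_mell = 1 / 0.734907 = 1.3607
Ranking by B (broadest → narrowest): Bombus terrestris (3.01) > Osmia bicornis (1.67) > Apis mellifera (1.36)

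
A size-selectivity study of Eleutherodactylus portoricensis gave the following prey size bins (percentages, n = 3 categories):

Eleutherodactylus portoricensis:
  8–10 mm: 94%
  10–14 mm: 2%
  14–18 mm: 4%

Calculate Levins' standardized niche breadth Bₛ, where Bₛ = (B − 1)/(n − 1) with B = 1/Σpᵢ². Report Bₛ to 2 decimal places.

Convert percentages to proportions (divide by 100).
Σpᵢ² = 0.94² + 0.02² + 0.04² = 0.8836 + 0.0004 + 0.0016 = 0.8856
B = 1 / 0.8856 = 1.1292
Bₛ = (B − 1)/(n − 1) = (1.1292 − 1)/(3 − 1) = 0.1292/2 = 0.0646

0.06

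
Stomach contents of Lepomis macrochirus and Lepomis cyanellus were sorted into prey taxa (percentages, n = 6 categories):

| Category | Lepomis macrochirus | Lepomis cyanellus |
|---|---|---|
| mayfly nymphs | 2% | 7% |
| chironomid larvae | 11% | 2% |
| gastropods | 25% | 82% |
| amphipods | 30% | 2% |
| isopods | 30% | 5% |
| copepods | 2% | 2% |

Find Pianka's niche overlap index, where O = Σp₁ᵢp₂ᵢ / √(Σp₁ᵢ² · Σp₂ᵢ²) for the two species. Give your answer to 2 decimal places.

Convert percentages to proportions (divide by 100).
Σ p₁ᵢp₂ᵢ = 0.0014 + 0.0022 + 0.2050 + 0.0060 + 0.0150 + 0.0004 = 0.2300
Σp_1ᵢ² = 0.02² + 0.11² + 0.25² + 0.30² + 0.30² + 0.02² = 0.0004 + 0.0121 + 0.0625 + 0.0900 + 0.0900 + 0.0004 = 0.2554
Σp_2ᵢ² = 0.07² + 0.02² + 0.82² + 0.02² + 0.05² + 0.02² = 0.0049 + 0.0004 + 0.6724 + 0.0004 + 0.0025 + 0.0004 = 0.6810
O = 0.2300 / √(0.2554 × 0.6810) = 0.2300 / 0.41705 = 0.5515

0.55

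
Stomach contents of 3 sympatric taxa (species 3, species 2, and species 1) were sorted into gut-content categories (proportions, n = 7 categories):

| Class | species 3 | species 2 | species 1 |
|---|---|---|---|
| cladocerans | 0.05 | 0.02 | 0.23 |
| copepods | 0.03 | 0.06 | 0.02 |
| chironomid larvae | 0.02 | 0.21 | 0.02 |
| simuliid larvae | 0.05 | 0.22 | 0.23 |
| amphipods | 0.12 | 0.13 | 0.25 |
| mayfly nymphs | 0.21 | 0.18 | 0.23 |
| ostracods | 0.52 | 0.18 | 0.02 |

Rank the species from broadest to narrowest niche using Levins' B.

Σp_3ᵢ² = 0.05² + 0.03² + 0.02² + 0.05² + 0.12² + 0.21² + 0.52² = 0.0025 + 0.0009 + 0.0004 + 0.0025 + 0.0144 + 0.0441 + 0.2704 = 0.3352
B_3 = 1 / 0.3352 = 2.9833
Σp_2ᵢ² = 0.02² + 0.06² + 0.21² + 0.22² + 0.13² + 0.18² + 0.18² = 0.0004 + 0.0036 + 0.0441 + 0.0484 + 0.0169 + 0.0324 + 0.0324 = 0.1782
B_2 = 1 / 0.1782 = 5.6117
Σp_1ᵢ² = 0.23² + 0.02² + 0.02² + 0.23² + 0.25² + 0.23² + 0.02² = 0.0529 + 0.0004 + 0.0004 + 0.0529 + 0.0625 + 0.0529 + 0.0004 = 0.2224
B_1 = 1 / 0.2224 = 4.4964
Ranking by B (broadest → narrowest): species 2 (5.61) > species 1 (4.50) > species 3 (2.98)

species 2 > species 1 > species 3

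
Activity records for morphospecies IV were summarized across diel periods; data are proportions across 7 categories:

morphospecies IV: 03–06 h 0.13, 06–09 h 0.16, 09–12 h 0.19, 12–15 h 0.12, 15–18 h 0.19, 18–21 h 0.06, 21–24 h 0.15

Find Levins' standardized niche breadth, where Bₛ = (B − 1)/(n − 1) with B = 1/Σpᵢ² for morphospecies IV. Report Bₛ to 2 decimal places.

0.91

Σpᵢ² = 0.13² + 0.16² + 0.19² + 0.12² + 0.19² + 0.06² + 0.15² = 0.0169 + 0.0256 + 0.0361 + 0.0144 + 0.0361 + 0.0036 + 0.0225 = 0.1552
B = 1 / 0.1552 = 6.4433
Bₛ = (B − 1)/(n − 1) = (6.4433 − 1)/(7 − 1) = 5.4433/6 = 0.9072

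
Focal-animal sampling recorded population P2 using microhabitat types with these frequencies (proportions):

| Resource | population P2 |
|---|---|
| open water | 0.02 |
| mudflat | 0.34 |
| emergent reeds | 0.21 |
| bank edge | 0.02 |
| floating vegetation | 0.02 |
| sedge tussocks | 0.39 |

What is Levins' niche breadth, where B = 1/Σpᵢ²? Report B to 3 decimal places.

Σpᵢ² = 0.02² + 0.34² + 0.21² + 0.02² + 0.02² + 0.39² = 0.0004 + 0.1156 + 0.0441 + 0.0004 + 0.0004 + 0.1521 = 0.3130
B = 1 / 0.3130 = 3.19489

3.195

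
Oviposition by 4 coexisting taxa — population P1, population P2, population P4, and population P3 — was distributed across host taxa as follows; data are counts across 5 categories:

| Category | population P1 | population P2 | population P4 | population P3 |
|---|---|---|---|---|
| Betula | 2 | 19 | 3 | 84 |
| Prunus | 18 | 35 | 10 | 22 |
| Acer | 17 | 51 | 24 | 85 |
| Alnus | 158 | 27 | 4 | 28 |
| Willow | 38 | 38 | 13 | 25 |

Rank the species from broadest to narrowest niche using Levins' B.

population P2 > population P3 > population P4 > population P1

Proportions for population P1 (n=233): 2/233=0.0086, 18/233=0.0773, 17/233=0.0730, 158/233=0.6781, 38/233=0.1631
Proportions for population P2 (n=170): 19/170=0.1118, 35/170=0.2059, 51/170=0.3000, 27/170=0.1588, 38/170=0.2235
Proportions for population P4 (n=54): 3/54=0.0556, 10/54=0.1852, 24/54=0.4444, 4/54=0.0741, 13/54=0.2407
Proportions for population P3 (n=244): 84/244=0.3443, 22/244=0.0902, 85/244=0.3484, 28/244=0.1148, 25/244=0.1025
Σp_P1ᵢ² = 0.0086² + 0.0773² + 0.0730² + 0.6781² + 0.1631² = 0.000074 + 0.005975 + 0.005329 + 0.459820 + 0.026602 = 0.497800
B_P1 = 1 / 0.497800 = 2.0088
Σp_P2ᵢ² = 0.1118² + 0.2059² + 0.3000² + 0.1588² + 0.2235² = 0.012499 + 0.042395 + 0.090000 + 0.025217 + 0.049952 = 0.220063
B_P2 = 1 / 0.220063 = 4.5442
Σp_P4ᵢ² = 0.0556² + 0.1852² + 0.4444² + 0.0741² + 0.2407² = 0.003091 + 0.034299 + 0.197491 + 0.005491 + 0.057936 = 0.298308
B_P4 = 1 / 0.298308 = 3.3522
Σp_P3ᵢ² = 0.3443² + 0.0902² + 0.3484² + 0.1148² + 0.1025² = 0.118542 + 0.008136 + 0.121383 + 0.013179 + 0.010506 = 0.271746
B_P3 = 1 / 0.271746 = 3.6799
Ranking by B (broadest → narrowest): population P2 (4.54) > population P3 (3.68) > population P4 (3.35) > population P1 (2.01)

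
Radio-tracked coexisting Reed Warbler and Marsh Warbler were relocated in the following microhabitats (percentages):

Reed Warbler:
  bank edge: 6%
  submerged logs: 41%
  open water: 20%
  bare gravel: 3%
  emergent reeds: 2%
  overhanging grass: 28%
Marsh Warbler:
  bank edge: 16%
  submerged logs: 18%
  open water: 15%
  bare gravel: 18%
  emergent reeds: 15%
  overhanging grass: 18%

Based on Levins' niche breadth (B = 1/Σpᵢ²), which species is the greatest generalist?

Marsh Warbler

Convert percentages to proportions (divide by 100).
Σp_Reedᵢ² = 0.06² + 0.41² + 0.20² + 0.03² + 0.02² + 0.28² = 0.0036 + 0.1681 + 0.0400 + 0.0009 + 0.0004 + 0.0784 = 0.2914
B_Reed = 1 / 0.2914 = 3.4317
Σp_Marsᵢ² = 0.16² + 0.18² + 0.15² + 0.18² + 0.15² + 0.18² = 0.0256 + 0.0324 + 0.0225 + 0.0324 + 0.0225 + 0.0324 = 0.1678
B_Mars = 1 / 0.1678 = 5.9595
Highest B → broadest niche (most generalist): Marsh Warbler (B = 5.96).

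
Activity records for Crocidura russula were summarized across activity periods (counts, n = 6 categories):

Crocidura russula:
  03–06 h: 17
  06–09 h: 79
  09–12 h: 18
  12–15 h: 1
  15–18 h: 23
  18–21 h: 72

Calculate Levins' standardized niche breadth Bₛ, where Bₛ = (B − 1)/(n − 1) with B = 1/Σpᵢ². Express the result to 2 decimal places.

Proportions for Crocidura russula (n=210): 17/210=0.0810, 79/210=0.3762, 18/210=0.0857, 1/210=0.0048, 23/210=0.1095, 72/210=0.3429
Σpᵢ² = 0.0810² + 0.3762² + 0.0857² + 0.0048² + 0.1095² + 0.3429² = 0.006561 + 0.141526 + 0.007344 + 0.000023 + 0.011990 + 0.117580 = 0.285024
B = 1 / 0.285024 = 3.5085
Bₛ = (B − 1)/(n − 1) = (3.5085 − 1)/(6 − 1) = 2.5085/5 = 0.5017

0.50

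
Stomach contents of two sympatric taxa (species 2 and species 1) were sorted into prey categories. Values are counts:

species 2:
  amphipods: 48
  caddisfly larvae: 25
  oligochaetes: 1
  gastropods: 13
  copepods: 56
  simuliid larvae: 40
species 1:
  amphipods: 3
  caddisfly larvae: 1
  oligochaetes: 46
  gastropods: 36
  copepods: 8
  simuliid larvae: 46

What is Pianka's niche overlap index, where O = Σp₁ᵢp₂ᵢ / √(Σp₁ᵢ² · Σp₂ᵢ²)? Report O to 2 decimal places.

Proportions for species 2 (n=183): 48/183=0.2623, 25/183=0.1366, 1/183=0.0055, 13/183=0.0710, 56/183=0.3060, 40/183=0.2186
Proportions for species 1 (n=140): 3/140=0.0214, 1/140=0.0071, 46/140=0.3286, 36/140=0.2571, 8/140=0.0571, 46/140=0.3286
Σ p₁ᵢp₂ᵢ = 0.005613 + 0.000970 + 0.001807 + 0.018254 + 0.017473 + 0.071832 = 0.115949
Σp_1ᵢ² = 0.2623² + 0.1366² + 0.0055² + 0.0710² + 0.3060² + 0.2186² = 0.068801 + 0.018660 + 0.000030 + 0.005041 + 0.093636 + 0.047786 = 0.233954
Σp_2ᵢ² = 0.0214² + 0.0071² + 0.3286² + 0.2571² + 0.0571² + 0.3286² = 0.000458 + 0.000050 + 0.107978 + 0.066100 + 0.003260 + 0.107978 = 0.285824
O = 0.115949 / √(0.233954 × 0.285824) = 0.115949 / 0.2585917 = 0.4484

0.45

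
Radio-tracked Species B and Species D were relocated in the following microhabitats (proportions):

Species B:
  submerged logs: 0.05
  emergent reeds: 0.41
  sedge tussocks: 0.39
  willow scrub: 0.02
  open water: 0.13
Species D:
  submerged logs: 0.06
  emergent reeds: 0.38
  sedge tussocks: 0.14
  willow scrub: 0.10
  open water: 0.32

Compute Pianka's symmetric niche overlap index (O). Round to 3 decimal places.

0.833

Σ p₁ᵢp₂ᵢ = 0.0030 + 0.1558 + 0.0546 + 0.0020 + 0.0416 = 0.2570
Σp_1ᵢ² = 0.05² + 0.41² + 0.39² + 0.02² + 0.13² = 0.0025 + 0.1681 + 0.1521 + 0.0004 + 0.0169 = 0.3400
Σp_2ᵢ² = 0.06² + 0.38² + 0.14² + 0.10² + 0.32² = 0.0036 + 0.1444 + 0.0196 + 0.0100 + 0.1024 = 0.2800
O = 0.2570 / √(0.3400 × 0.2800) = 0.2570 / 0.308545 = 0.83294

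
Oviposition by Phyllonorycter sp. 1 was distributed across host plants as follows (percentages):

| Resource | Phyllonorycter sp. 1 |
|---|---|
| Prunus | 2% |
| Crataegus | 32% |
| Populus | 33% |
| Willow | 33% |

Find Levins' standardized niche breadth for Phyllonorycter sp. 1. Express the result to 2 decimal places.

Convert percentages to proportions (divide by 100).
Σpᵢ² = 0.02² + 0.32² + 0.33² + 0.33² = 0.0004 + 0.1024 + 0.1089 + 0.1089 = 0.3206
B = 1 / 0.3206 = 3.1192
Bₛ = (B − 1)/(n − 1) = (3.1192 − 1)/(4 − 1) = 2.1192/3 = 0.7064

0.71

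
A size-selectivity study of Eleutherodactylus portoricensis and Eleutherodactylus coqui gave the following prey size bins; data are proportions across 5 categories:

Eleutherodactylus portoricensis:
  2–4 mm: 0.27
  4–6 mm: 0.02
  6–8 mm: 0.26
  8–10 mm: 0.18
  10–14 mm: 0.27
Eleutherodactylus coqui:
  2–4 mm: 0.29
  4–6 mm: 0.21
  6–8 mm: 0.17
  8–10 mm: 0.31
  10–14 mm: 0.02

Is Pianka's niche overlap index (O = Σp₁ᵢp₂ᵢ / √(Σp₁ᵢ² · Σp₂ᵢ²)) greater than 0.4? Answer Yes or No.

Yes

Σ p₁ᵢp₂ᵢ = 0.0783 + 0.0042 + 0.0442 + 0.0558 + 0.0054 = 0.1879
Σp_1ᵢ² = 0.27² + 0.02² + 0.26² + 0.18² + 0.27² = 0.0729 + 0.0004 + 0.0676 + 0.0324 + 0.0729 = 0.2462
Σp_2ᵢ² = 0.29² + 0.21² + 0.17² + 0.31² + 0.02² = 0.0841 + 0.0441 + 0.0289 + 0.0961 + 0.0004 = 0.2536
O = 0.1879 / √(0.2462 × 0.2536) = 0.1879 / 0.24987 = 0.7520
O = 0.7520 > 0.4 → Yes.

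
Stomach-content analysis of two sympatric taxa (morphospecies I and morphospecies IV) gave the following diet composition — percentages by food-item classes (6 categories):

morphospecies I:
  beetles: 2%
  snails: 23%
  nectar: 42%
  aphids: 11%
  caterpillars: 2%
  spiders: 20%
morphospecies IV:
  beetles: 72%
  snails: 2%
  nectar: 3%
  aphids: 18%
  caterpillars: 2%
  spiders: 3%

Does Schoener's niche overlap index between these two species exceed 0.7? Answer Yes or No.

Convert percentages to proportions (divide by 100).
Σ|p₁ᵢ − p₂ᵢ| = 0.70 + 0.21 + 0.39 + 0.07 + 0.00 + 0.17 = 1.54
D = 1 − ½ × 1.54 = 1 − 0.770 = 0.2300
D = 0.2300 < 0.7 → No.

No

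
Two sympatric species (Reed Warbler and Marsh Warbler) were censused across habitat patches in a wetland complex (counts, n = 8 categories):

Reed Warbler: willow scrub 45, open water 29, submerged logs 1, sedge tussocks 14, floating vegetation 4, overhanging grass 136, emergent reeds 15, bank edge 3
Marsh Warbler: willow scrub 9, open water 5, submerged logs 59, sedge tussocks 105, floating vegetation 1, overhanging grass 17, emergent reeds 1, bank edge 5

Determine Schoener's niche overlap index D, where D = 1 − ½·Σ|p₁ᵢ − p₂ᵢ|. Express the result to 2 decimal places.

0.24

Proportions for Reed Warbler (n=247): 45/247=0.1822, 29/247=0.1174, 1/247=0.0040, 14/247=0.0567, 4/247=0.0162, 136/247=0.5506, 15/247=0.0607, 3/247=0.0121
Proportions for Marsh Warbler (n=202): 9/202=0.0446, 5/202=0.0248, 59/202=0.2921, 105/202=0.5198, 1/202=0.0050, 17/202=0.0842, 1/202=0.0050, 5/202=0.0248
Σ|p₁ᵢ − p₂ᵢ| = 0.1376 + 0.0926 + 0.2881 + 0.4631 + 0.0112 + 0.4664 + 0.0557 + 0.0127 = 1.5274
D = 1 − ½ × 1.5274 = 1 − 0.76370 = 0.23630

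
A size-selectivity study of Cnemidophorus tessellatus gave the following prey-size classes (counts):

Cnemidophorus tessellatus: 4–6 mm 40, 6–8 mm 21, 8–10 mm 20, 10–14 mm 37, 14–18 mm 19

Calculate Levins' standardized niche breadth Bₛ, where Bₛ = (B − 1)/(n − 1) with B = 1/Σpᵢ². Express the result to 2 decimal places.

Proportions for Cnemidophorus tessellatus (n=137): 40/137=0.2920, 21/137=0.1533, 20/137=0.1460, 37/137=0.2701, 19/137=0.1387
Σpᵢ² = 0.2920² + 0.1533² + 0.1460² + 0.2701² + 0.1387² = 0.085264 + 0.023501 + 0.021316 + 0.072954 + 0.019238 = 0.222273
B = 1 / 0.222273 = 4.4990
Bₛ = (B − 1)/(n − 1) = (4.4990 − 1)/(5 − 1) = 3.4990/4 = 0.8748

0.87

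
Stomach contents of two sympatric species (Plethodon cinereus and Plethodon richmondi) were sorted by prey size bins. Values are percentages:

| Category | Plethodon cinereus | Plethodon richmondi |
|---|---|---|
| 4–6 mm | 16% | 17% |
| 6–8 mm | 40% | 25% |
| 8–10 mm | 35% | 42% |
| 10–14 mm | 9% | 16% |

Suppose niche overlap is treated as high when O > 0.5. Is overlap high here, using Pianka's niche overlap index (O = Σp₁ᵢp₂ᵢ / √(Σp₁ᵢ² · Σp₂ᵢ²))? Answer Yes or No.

Yes

Convert percentages to proportions (divide by 100).
Σ p₁ᵢp₂ᵢ = 0.0272 + 0.1000 + 0.1470 + 0.0144 = 0.2886
Σp_1ᵢ² = 0.16² + 0.40² + 0.35² + 0.09² = 0.0256 + 0.1600 + 0.1225 + 0.0081 = 0.3162
Σp_2ᵢ² = 0.17² + 0.25² + 0.42² + 0.16² = 0.0289 + 0.0625 + 0.1764 + 0.0256 = 0.2934
O = 0.2886 / √(0.3162 × 0.2934) = 0.2886 / 0.30459 = 0.9475
O = 0.9475 > 0.5 → Yes.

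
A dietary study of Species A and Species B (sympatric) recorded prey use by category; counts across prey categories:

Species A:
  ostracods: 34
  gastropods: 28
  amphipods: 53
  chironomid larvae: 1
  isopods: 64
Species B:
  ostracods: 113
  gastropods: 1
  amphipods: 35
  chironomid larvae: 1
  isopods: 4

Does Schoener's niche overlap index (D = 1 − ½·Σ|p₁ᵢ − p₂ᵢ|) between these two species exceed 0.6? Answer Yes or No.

No

Proportions for Species A (n=180): 34/180=0.1889, 28/180=0.1556, 53/180=0.2944, 1/180=0.0056, 64/180=0.3556
Proportions for Species B (n=154): 113/154=0.7338, 1/154=0.0065, 35/154=0.2273, 1/154=0.0065, 4/154=0.0260
Σ|p₁ᵢ − p₂ᵢ| = 0.5449 + 0.1491 + 0.0671 + 0.0009 + 0.3296 = 1.0916
D = 1 − ½ × 1.0916 = 1 − 0.54580 = 0.45420
D = 0.45420 < 0.6 → No.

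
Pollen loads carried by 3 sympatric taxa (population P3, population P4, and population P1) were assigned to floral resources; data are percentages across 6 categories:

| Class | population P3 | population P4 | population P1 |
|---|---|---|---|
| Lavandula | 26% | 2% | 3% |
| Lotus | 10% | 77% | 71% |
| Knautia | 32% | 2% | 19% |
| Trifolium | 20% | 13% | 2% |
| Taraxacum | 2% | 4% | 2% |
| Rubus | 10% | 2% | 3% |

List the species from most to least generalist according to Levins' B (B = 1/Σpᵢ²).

population P3 > population P1 > population P4

Convert percentages to proportions (divide by 100).
Σp_P3ᵢ² = 0.26² + 0.10² + 0.32² + 0.20² + 0.02² + 0.10² = 0.0676 + 0.0100 + 0.1024 + 0.0400 + 0.0004 + 0.0100 = 0.2304
B_P3 = 1 / 0.2304 = 4.3403
Σp_P4ᵢ² = 0.02² + 0.77² + 0.02² + 0.13² + 0.04² + 0.02² = 0.0004 + 0.5929 + 0.0004 + 0.0169 + 0.0016 + 0.0004 = 0.6126
B_P4 = 1 / 0.6126 = 1.6324
Σp_P1ᵢ² = 0.03² + 0.71² + 0.19² + 0.02² + 0.02² + 0.03² = 0.0009 + 0.5041 + 0.0361 + 0.0004 + 0.0004 + 0.0009 = 0.5428
B_P1 = 1 / 0.5428 = 1.8423
Ranking by B (broadest → narrowest): population P3 (4.34) > population P1 (1.84) > population P4 (1.63)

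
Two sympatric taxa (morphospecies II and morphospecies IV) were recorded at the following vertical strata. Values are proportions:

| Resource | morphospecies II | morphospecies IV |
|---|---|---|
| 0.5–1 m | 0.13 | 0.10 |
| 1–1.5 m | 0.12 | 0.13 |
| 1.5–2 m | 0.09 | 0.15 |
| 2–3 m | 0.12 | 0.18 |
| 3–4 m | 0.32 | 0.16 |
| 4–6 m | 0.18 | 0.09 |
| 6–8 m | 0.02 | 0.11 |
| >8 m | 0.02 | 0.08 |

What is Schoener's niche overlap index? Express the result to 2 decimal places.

Σ|p₁ᵢ − p₂ᵢ| = 0.03 + 0.01 + 0.06 + 0.06 + 0.16 + 0.09 + 0.09 + 0.06 = 0.56
D = 1 − ½ × 0.56 = 1 − 0.280 = 0.7200

0.72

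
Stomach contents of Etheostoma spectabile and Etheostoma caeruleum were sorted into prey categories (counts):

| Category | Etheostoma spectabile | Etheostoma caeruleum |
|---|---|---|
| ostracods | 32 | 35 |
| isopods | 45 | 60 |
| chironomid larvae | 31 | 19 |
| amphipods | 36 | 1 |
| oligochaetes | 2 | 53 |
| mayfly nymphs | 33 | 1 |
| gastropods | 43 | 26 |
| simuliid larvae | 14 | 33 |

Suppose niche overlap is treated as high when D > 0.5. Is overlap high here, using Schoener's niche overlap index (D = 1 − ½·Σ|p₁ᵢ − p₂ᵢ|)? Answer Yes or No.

Yes

Proportions for Etheostoma spectabile (n=236): 32/236=0.1356, 45/236=0.1907, 31/236=0.1314, 36/236=0.1525, 2/236=0.0085, 33/236=0.1398, 43/236=0.1822, 14/236=0.0593
Proportions for Etheostoma caeruleum (n=228): 35/228=0.1535, 60/228=0.2632, 19/228=0.0833, 1/228=0.0044, 53/228=0.2325, 1/228=0.0044, 26/228=0.1140, 33/228=0.1447
Σ|p₁ᵢ − p₂ᵢ| = 0.0179 + 0.0725 + 0.0481 + 0.1481 + 0.2240 + 0.1354 + 0.0682 + 0.0854 = 0.7996
D = 1 − ½ × 0.7996 = 1 − 0.39980 = 0.60020
D = 0.60020 > 0.5 → Yes.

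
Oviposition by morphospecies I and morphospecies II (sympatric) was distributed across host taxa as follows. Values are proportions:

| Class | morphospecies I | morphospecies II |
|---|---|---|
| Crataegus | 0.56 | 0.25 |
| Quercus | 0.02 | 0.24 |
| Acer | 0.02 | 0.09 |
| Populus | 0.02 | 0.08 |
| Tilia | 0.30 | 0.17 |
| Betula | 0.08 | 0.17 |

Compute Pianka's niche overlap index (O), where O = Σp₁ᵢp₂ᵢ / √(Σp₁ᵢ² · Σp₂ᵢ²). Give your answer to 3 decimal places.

Σ p₁ᵢp₂ᵢ = 0.1400 + 0.0048 + 0.0018 + 0.0016 + 0.0510 + 0.0136 = 0.2128
Σp_1ᵢ² = 0.56² + 0.02² + 0.02² + 0.02² + 0.30² + 0.08² = 0.3136 + 0.0004 + 0.0004 + 0.0004 + 0.0900 + 0.0064 = 0.4112
Σp_2ᵢ² = 0.25² + 0.24² + 0.09² + 0.08² + 0.17² + 0.17² = 0.0625 + 0.0576 + 0.0081 + 0.0064 + 0.0289 + 0.0289 = 0.1924
O = 0.2128 / √(0.4112 × 0.1924) = 0.2128 / 0.281274 = 0.75656

0.757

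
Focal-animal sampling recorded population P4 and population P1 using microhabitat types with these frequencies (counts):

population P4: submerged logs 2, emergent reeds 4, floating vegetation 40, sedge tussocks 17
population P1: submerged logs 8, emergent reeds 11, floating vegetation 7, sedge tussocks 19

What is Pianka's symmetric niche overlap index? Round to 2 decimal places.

0.62

Proportions for population P4 (n=63): 2/63=0.0317, 4/63=0.0635, 40/63=0.6349, 17/63=0.2698
Proportions for population P1 (n=45): 8/45=0.1778, 11/45=0.2444, 7/45=0.1556, 19/45=0.4222
Σ p₁ᵢp₂ᵢ = 0.005636 + 0.015519 + 0.098790 + 0.113910 = 0.233855
Σp_1ᵢ² = 0.0317² + 0.0635² + 0.6349² + 0.2698² = 0.001005 + 0.004032 + 0.403098 + 0.072792 = 0.480927
Σp_2ᵢ² = 0.1778² + 0.2444² + 0.1556² + 0.4222² = 0.031613 + 0.059731 + 0.024211 + 0.178253 = 0.293808
O = 0.233855 / √(0.480927 × 0.293808) = 0.233855 / 0.3758992 = 0.6221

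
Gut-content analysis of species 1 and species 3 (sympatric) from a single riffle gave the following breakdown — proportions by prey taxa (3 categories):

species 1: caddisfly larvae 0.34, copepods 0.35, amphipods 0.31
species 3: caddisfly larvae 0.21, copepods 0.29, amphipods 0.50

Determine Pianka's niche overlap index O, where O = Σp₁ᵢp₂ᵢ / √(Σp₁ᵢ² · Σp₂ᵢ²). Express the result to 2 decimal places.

0.92

Σ p₁ᵢp₂ᵢ = 0.0714 + 0.1015 + 0.1550 = 0.3279
Σp_1ᵢ² = 0.34² + 0.35² + 0.31² = 0.1156 + 0.1225 + 0.0961 = 0.3342
Σp_2ᵢ² = 0.21² + 0.29² + 0.50² = 0.0441 + 0.0841 + 0.2500 = 0.3782
O = 0.3279 / √(0.3342 × 0.3782) = 0.3279 / 0.35552 = 0.9223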